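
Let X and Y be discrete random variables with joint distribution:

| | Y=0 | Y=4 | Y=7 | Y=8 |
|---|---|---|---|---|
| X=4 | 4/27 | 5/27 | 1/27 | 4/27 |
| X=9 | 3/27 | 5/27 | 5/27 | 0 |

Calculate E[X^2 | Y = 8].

P(Y = 8) = 4/27.
Summing X^2·P(X=x,Y=y) over the conditioning event gives 64/27.
E[X^2 | Y = 8] = (64/27) / (4/27) = 16.

16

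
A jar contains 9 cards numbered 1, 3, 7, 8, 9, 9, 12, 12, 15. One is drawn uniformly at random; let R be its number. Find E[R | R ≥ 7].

72/7

P(R ≥ 7) = 7/9.
Σ over the event: 7·1/9 + 8·1/9 + 9·2/9 + 12·2/9 + 15·1/9 = 8.
E[R | R ≥ 7] = (8) / (7/9) = 72/7.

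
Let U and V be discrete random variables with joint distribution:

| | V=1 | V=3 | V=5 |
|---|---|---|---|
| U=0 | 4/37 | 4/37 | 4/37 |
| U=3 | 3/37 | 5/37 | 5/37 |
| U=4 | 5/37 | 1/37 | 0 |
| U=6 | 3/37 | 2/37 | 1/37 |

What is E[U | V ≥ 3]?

P(V ≥ 3) = 22/37.
Σ U·P over the event = 0·(4/37) + 0·(4/37) + 3·(5/37) + 3·(5/37) + 4·(1/37) + 6·(2/37) + 6·(1/37) = 52/37.
E[U | V ≥ 3] = (52/37) / (22/37) = 26/11.

26/11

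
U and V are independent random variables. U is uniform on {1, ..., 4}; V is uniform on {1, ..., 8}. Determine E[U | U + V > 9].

Outcomes with U + V > 9: (2,8), (3,7), (3,8), (4,6), (4,7), (4,8), each with probability 1/32.
E[U | U + V > 9] = (2 + 3 + 3 + 4 + 4 + 4) / 6 = 10/3.

10/3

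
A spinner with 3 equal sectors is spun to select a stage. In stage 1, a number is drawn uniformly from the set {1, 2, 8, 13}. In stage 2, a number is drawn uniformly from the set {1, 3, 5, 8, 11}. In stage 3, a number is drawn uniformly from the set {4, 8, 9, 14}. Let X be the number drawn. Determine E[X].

407/60

E[X | stage 1] = (1+2+8+13)/4 = 6.
E[X | stage 2] = (1+3+5+8+11)/5 = 28/5.
E[X | stage 3] = (4+8+9+14)/4 = 35/4.
By the law of total expectation,
E[X] = (1/3)·(6) + (1/3)·(28/5) + (1/3)·(35/4) = 407/60.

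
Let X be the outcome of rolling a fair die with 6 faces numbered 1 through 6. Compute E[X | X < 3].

3/2

Given X < 3, X is equally likely to be any of {1, 2}.
E[X | X < 3] = (1 + 2) / 2 = 3/2.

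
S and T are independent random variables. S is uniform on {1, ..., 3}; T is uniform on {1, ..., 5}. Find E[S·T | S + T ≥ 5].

25/3

Outcomes with S + T ≥ 5: (1,4), (1,5), (2,3), (2,4), (2,5), (3,2), (3,3), (3,4), (3,5), each with probability 1/15.
E[S·T | S + T ≥ 5] = (4 + 5 + 6 + 8 + 10 + 6 + 9 + 12 + 15) / 9 = 25/3.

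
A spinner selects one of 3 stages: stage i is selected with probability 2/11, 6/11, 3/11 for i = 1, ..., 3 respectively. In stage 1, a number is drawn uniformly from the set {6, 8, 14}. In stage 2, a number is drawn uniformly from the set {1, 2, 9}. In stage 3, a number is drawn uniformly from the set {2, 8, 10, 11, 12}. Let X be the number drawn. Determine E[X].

E[X | stage 1] = (6+8+14)/3 = 28/3.
E[X | stage 2] = (1+2+9)/3 = 4.
E[X | stage 3] = (2+8+10+11+12)/5 = 43/5.
E[X] = (2/11)·(28/3) + (6/11)·(4) + (3/11)·(43/5) = 1027/165.

1027/165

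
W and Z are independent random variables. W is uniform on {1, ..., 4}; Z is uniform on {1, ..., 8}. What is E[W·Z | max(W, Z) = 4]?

64/7

P(max(W, Z) = 4) = 7/32.
Summing WZ·P(x,y) over outcomes with max(W, Z) = 4 gives 2.
E[W·Z | max(W, Z) = 4] = (2) / (7/32) = 64/7.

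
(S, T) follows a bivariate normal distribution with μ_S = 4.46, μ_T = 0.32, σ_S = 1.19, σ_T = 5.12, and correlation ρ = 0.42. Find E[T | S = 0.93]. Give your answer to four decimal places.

-6.0589

E[T | S=x] = μ_T + ρ(σ_T/σ_S)(x − μ_S) for jointly normal variables.
E[T | S=0.93] = 0.32 + (0.42)·(5.12/1.19)·(0.93 − (4.46)) = 0.32 + (1.80706)·(-3.53) = -6.0589.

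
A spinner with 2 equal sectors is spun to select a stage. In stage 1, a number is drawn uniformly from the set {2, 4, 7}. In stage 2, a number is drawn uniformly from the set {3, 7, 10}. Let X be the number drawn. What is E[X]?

11/2

E[X | stage 1] = (2+4+7)/3 = 13/3.
E[X | stage 2] = (3+7+10)/3 = 20/3.
By the law of total expectation,
E[X] = (1/2)·(13/3) + (1/2)·(20/3) = 11/2.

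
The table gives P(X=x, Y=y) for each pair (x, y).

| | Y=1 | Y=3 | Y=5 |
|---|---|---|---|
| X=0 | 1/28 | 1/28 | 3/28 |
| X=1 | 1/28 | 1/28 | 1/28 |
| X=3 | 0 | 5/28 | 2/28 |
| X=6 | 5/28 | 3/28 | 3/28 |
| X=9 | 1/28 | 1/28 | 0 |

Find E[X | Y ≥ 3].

P(Y ≥ 3) = 5/7.
Summing X·P(X=x,Y=y) over the conditioning event gives 17/7.
E[X | Y ≥ 3] = (17/7) / (5/7) = 17/5.

17/5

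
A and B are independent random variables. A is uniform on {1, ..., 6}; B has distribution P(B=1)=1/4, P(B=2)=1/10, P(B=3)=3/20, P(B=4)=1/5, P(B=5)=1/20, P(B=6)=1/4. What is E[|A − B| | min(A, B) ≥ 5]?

P(min(A, B) ≥ 5) = 1/10.
Summing |A−B|·P(x,y) over outcomes with min(A, B) ≥ 5 gives 1/20.
E[|A − B| | min(A, B) ≥ 5] = (1/20) / (1/10) = 1/2.

1/2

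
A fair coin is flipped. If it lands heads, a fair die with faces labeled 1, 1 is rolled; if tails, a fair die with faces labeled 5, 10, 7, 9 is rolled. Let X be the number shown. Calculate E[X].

35/8

E[X | heads] = (1+1)/2 = 1.
E[X | tails] = (5+10+7+9)/4 = 31/4.
E[X] = (1/2)·(1) + (1/2)·(31/4) = 35/8.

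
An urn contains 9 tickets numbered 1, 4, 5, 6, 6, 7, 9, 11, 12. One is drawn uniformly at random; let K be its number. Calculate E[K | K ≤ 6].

P(K ≤ 6) = 5/9.
Σ over the event: 1·1/9 + 4·1/9 + 5·1/9 + 6·2/9 = 22/9.
E[K | K ≤ 6] = (22/9) / (5/9) = 22/5.

22/5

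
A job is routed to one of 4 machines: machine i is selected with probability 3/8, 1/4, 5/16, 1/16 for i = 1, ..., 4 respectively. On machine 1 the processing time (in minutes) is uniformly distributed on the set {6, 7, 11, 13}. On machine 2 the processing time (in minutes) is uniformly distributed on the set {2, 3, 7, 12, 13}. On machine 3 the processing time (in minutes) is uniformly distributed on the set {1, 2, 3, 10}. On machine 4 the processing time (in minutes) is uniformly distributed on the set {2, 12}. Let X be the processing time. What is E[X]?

E[X | machine 1] = (6+7+11+13)/4 = 37/4.
E[X | machine 2] = (2+3+7+12+13)/5 = 37/5.
E[X | machine 3] = (1+2+3+10)/4 = 4.
E[X | machine 4] = (2+12)/2 = 7.
By the law of total expectation,
E[X] = (3/8)·(37/4) + (1/4)·(37/5) + (5/16)·(4) + (1/16)·(7) = 1121/160.

1121/160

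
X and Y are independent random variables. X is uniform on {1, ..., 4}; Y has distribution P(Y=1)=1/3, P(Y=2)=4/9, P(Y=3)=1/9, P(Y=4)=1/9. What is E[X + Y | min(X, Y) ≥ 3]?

7

P(min(X, Y) ≥ 3) = 1/9.
Summing (X+Y)·P(x,y) over outcomes with min(X, Y) ≥ 3 gives 7/9.
E[X + Y | min(X, Y) ≥ 3] = (7/9) / (1/9) = 7.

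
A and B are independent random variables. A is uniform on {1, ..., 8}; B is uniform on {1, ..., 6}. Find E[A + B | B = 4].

17/2

Outcomes with B = 4: (1,4), (2,4), (3,4), (4,4), (5,4), (6,4), (7,4), (8,4), each with probability 1/48.
E[A + B | B = 4] = (5 + 6 + 7 + 8 + 9 + 10 + 11 + 12) / 8 = 17/2.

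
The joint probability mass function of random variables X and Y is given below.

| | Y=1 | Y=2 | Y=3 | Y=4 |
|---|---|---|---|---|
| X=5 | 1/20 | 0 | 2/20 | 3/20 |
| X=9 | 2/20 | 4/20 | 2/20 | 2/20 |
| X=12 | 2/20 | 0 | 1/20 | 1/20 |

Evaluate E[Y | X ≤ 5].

P(X ≤ 5) = 3/10.
Σ Y·P over the event = 1·(1/20) + 3·(2/20) + 4·(3/20) = 19/20.
E[Y | X ≤ 5] = (19/20) / (3/10) = 19/6.

19/6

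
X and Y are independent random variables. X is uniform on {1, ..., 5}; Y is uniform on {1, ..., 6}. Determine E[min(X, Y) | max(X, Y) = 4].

16/7

P(max(X, Y) = 4) = 7/30.
Summing min(X,Y)·P(x,y) over outcomes with max(X, Y) = 4 gives 8/15.
E[min(X, Y) | max(X, Y) = 4] = (8/15) / (7/30) = 16/7.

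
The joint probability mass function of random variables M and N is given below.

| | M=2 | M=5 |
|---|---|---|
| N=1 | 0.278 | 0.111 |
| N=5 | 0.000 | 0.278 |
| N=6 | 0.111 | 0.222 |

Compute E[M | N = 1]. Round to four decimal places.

P(N = 1) = 0.389.
Σ M·P over the event = 2·(0.278) + 5·(0.111) = 1.111.
E[M | N = 1] = (1.111) / (0.389) = 2.8560.

2.8560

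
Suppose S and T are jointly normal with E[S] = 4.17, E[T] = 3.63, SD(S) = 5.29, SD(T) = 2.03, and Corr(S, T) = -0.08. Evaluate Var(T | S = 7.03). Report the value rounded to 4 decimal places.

For a bivariate normal, Var(T | S=x) = σ_T²(1 − ρ²).
Var(T | S=7.03) = (2.03)²·(1 − (-0.08)²) = 4.1209·0.9936 = 4.0945.

4.0945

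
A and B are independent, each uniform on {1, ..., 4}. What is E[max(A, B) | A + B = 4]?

Outcomes with A + B = 4: (1,3), (2,2), (3,1), each with probability 1/16.
E[max(A, B) | A + B = 4] = (3 + 2 + 3) / 3 = 8/3.

8/3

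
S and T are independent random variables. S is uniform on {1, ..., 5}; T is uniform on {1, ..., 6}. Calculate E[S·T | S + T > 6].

49/3

P(S + T > 6) = 1/2.
Summing ST·P(x,y) over outcomes with S + T > 6 gives 49/6.
E[S·T | S + T > 6] = (49/6) / (1/2) = 49/3.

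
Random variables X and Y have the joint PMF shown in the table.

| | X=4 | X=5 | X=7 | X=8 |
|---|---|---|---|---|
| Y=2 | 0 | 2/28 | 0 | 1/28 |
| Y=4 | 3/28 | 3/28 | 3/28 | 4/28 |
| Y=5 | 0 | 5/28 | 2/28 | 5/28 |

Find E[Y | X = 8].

P(X = 8) = 5/14.
Σ Y·P over the event = 2·(1/28) + 4·(4/28) + 5·(5/28) = 43/28.
E[Y | X = 8] = (43/28) / (5/14) = 43/10.

43/10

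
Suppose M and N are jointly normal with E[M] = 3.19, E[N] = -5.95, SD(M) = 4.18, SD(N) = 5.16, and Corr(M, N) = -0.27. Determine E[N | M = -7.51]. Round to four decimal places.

-2.3837

E[N | M=x] = μ_N + ρ(σ_N/σ_M)(x − μ_M) for jointly normal variables.
E[N | M=-7.51] = -5.95 + (-0.27)·(5.16/4.18)·(-7.51 − (3.19)) = -5.95 + (-0.3333)·(-10.7) = -2.3837.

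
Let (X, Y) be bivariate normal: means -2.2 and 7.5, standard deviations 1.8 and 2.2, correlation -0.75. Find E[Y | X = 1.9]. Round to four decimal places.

3.7417

The regression of Y on X has slope ρ·σ_Y/σ_X and passes through (μ_X, μ_Y).
E[Y | X=1.9] = 7.5 + (-0.75)·(2.2/1.8)·(1.9 − (-2.2)) = 7.5 + (-0.91667)·(4.1) = 3.7417.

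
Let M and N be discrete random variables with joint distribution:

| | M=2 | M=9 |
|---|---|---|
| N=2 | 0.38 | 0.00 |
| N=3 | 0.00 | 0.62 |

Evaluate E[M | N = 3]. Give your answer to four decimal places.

P(N = 3) = 0.62.
Σ M·P over the event = 9·(0.62) = 5.58.
E[M | N = 3] = (5.58) / (0.62) = 9.0000.

9.0000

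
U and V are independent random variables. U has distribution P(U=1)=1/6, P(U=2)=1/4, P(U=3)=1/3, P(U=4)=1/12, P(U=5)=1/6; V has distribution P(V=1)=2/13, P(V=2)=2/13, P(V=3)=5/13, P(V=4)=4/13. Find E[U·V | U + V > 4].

P(U + V > 4) = 59/78.
Summing UV·P(x,y) over outcomes with U + V > 4 gives 289/39.
E[U·V | U + V > 4] = (289/39) / (59/78) = 578/59.

578/59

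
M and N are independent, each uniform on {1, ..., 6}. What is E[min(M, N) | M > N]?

7/3

P(M > N) = 5/12.
Summing min(M,N)·P(x,y) over outcomes with M > N gives 35/36.
E[min(M, N) | M > N] = (35/36) / (5/12) = 7/3.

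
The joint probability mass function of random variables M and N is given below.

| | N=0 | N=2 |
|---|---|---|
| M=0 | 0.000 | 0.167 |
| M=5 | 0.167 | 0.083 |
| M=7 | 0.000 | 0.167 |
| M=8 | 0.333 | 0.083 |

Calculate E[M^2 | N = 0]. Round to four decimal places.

50.9740

P(N = 0) = 0.500.
Σ M^2·P over the event = 25·(0.167) + 64·(0.333) = 25.487.
E[M^2 | N = 0] = (25.487) / (0.500) = 50.9740.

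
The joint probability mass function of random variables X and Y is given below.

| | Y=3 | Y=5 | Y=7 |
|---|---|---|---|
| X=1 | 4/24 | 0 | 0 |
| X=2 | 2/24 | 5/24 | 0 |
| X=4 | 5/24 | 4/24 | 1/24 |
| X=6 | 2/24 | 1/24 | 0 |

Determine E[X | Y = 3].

40/13

P(Y = 3) = 13/24.
Summing X·P(X=x,Y=y) over the conditioning event gives 5/3.
E[X | Y = 3] = (5/3) / (13/24) = 40/13.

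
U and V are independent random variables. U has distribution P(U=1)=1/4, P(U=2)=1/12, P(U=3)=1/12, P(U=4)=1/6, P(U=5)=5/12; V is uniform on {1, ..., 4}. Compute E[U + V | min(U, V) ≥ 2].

65/9

P(min(U, V) ≥ 2) = 9/16.
Summing (U+V)·P(x,y) over outcomes with min(U, V) ≥ 2 gives 65/16.
E[U + V | min(U, V) ≥ 2] = (65/16) / (9/16) = 65/9.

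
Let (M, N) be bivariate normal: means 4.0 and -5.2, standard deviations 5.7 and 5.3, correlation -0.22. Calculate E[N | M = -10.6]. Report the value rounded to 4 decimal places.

-2.2134

The regression of N on M has slope ρ·σ_N/σ_M and passes through (μ_M, μ_N).
E[N | M=-10.6] = -5.2 + (-0.22)·(5.3/5.7)·(-10.6 − (4.0)) = -5.2 + (-0.20456)·(-14.6) = -2.2134.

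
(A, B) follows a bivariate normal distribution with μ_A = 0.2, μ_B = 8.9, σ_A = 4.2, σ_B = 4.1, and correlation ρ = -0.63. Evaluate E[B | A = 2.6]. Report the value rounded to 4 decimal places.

7.4240

E[B | A=x] = μ_B + ρ(σ_B/σ_A)(x − μ_A) for jointly normal variables.
E[B | A=2.6] = 8.9 + (-0.63)·(4.1/4.2)·(2.6 − (0.2)) = 8.9 + (-0.615)·(2.4) = 7.4240.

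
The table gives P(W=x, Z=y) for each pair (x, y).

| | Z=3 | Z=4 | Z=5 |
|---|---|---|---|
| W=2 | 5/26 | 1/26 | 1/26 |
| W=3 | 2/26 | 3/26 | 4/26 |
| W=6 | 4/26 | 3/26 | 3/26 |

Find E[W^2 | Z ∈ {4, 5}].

287/15

P(Z ∈ {4, 5}) = 15/26.
Σ W^2·P over the event = 4·(1/26) + 4·(1/26) + 9·(3/26) + 9·(4/26) + 36·(3/26) + 36·(3/26) = 287/26.
E[W^2 | Z ∈ {4, 5}] = (287/26) / (15/26) = 287/15.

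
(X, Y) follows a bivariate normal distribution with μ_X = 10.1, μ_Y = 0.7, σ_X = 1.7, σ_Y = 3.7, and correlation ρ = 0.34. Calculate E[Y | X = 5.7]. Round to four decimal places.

The regression of Y on X has slope ρ·σ_Y/σ_X and passes through (μ_X, μ_Y).
E[Y | X=5.7] = 0.7 + (0.34)·(3.7/1.7)·(5.7 − (10.1)) = 0.7 + (0.74)·(-4.4) = -2.5560.

-2.5560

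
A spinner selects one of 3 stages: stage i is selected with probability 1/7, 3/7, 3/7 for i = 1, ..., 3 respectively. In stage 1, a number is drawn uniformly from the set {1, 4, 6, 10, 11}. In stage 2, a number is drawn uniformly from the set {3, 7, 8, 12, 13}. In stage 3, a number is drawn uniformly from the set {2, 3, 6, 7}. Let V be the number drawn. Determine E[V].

457/70

E[V | stage 1] = (1+4+6+10+11)/5 = 32/5.
E[V | stage 2] = (3+7+8+12+13)/5 = 43/5.
E[V | stage 3] = (2+3+6+7)/4 = 9/2.
By the law of total expectation,
E[V] = (1/7)·(32/5) + (3/7)·(43/5) + (3/7)·(9/2) = 457/70.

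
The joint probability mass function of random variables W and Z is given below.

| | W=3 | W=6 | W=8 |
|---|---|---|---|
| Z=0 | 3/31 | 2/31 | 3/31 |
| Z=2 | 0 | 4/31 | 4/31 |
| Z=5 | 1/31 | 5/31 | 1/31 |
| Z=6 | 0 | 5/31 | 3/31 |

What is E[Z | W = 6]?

P(W = 6) = 16/31.
Σ Z·P over the event = 0·(2/31) + 2·(4/31) + 5·(5/31) + 6·(5/31) = 63/31.
E[Z | W = 6] = (63/31) / (16/31) = 63/16.

63/16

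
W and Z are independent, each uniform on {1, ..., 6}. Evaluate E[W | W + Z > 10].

17/3

Outcomes with W + Z > 10: (5,6), (6,5), (6,6), each with probability 1/36.
E[W | W + Z > 10] = (5 + 6 + 6) / 3 = 17/3.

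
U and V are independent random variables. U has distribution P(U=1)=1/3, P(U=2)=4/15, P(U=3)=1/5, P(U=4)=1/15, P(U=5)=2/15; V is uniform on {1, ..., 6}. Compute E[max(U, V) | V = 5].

P(V = 5) = 1/6.
Summing max(U,V)·P(x,y) over outcomes with V = 5 gives 5/6.
E[max(U, V) | V = 5] = (5/6) / (1/6) = 5.

5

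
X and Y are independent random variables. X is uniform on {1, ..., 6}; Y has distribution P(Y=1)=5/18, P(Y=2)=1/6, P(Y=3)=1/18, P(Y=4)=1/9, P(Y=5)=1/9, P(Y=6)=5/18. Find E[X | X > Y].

P(X > Y) = 23/54.
Summing X·P(x,y) over outcomes with X > Y gives 203/108.
E[X | X > Y] = (203/108) / (23/54) = 203/46.

203/46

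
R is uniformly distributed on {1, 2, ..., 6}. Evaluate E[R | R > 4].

Given R > 4, R is equally likely to be any of {5, 6}.
E[R | R > 4] = (5 + 6) / 2 = 11/2.

11/2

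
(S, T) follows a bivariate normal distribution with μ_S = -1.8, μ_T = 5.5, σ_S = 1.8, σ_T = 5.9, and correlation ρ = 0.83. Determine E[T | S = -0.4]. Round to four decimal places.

9.3088

For a bivariate normal, E[T | S=x] = μ_T + ρ·(σ_T/σ_S)·(x − μ_S).
E[T | S=-0.4] = 5.5 + (0.83)·(5.9/1.8)·(-0.4 − (-1.8)) = 5.5 + (2.7206)·(1.4) = 9.3088.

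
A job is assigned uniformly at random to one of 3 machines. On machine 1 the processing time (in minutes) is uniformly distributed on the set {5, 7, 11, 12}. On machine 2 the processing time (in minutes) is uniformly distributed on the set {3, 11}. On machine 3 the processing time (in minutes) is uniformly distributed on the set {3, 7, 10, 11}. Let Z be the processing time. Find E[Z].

47/6

E[Z | machine 1] = (5+7+11+12)/4 = 35/4.
E[Z | machine 2] = (3+11)/2 = 7.
E[Z | machine 3] = (3+7+10+11)/4 = 31/4.
By the law of total expectation,
E[Z] = (1/3)·(35/4) + (1/3)·(7) + (1/3)·(31/4) = 47/6.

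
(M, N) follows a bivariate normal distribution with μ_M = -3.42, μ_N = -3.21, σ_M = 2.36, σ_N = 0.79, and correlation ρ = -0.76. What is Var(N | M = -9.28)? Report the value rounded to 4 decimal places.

0.2636

The conditional variance in a bivariate normal is σ_N²(1 − ρ²), independent of x.
Var(N | M=-9.28) = (0.79)²·(1 − (-0.76)²) = 0.6241·0.4224 = 0.2636.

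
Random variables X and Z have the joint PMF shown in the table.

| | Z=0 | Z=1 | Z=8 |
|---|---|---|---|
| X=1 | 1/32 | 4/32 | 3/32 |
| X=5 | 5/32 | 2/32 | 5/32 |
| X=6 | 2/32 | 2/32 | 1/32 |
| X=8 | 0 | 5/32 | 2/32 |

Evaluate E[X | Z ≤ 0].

P(Z ≤ 0) = 1/4.
Σ X·P over the event = 1·(1/32) + 5·(5/32) + 6·(2/32) = 19/16.
E[X | Z ≤ 0] = (19/16) / (1/4) = 19/4.

19/4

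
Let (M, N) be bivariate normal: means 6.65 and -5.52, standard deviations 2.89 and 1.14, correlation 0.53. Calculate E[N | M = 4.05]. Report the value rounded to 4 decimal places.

E[N | M=x] = μ_N + ρ(σ_N/σ_M)(x − μ_M) for jointly normal variables.
E[N | M=4.05] = -5.52 + (0.53)·(1.14/2.89)·(4.05 − (6.65)) = -5.52 + (0.20907)·(-2.6) = -6.0636.

-6.0636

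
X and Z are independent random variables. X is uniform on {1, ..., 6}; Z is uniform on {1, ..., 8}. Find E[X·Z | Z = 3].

Outcomes with Z = 3: (1,3), (2,3), (3,3), (4,3), (5,3), (6,3), each with probability 1/48.
E[X·Z | Z = 3] = (3 + 6 + 9 + 12 + 15 + 18) / 6 = 21/2.

21/2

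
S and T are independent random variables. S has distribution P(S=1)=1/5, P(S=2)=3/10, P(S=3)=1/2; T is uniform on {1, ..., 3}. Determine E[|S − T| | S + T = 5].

1

P(S + T = 5) = 4/15.
Summing |S−T|·P(x,y) over outcomes with S + T = 5 gives 4/15.
E[|S − T| | S + T = 5] = (4/15) / (4/15) = 1.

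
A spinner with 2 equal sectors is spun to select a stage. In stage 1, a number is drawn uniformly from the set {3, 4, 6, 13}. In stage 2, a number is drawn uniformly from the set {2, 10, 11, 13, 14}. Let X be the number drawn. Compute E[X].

E[X | stage 1] = (3+4+6+13)/4 = 13/2.
E[X | stage 2] = (2+10+11+13+14)/5 = 10.
E[X] = (1/2)·(13/2) + (1/2)·(10) = 33/4.

33/4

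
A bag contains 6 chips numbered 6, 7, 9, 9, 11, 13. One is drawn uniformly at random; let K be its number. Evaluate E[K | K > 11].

P(K > 11) = 1/6.
Σ over the event: 13·1/6 = 13/6.
E[K | K > 11] = (13/6) / (1/6) = 13.

13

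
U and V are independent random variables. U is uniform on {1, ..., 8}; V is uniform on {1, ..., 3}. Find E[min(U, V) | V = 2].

15/8

Outcomes with V = 2: (1,2), (2,2), (3,2), (4,2), (5,2), (6,2), (7,2), (8,2), each with probability 1/24.
E[min(U, V) | V = 2] = (1 + 2 + 2 + 2 + 2 + 2 + 2 + 2) / 8 = 15/8.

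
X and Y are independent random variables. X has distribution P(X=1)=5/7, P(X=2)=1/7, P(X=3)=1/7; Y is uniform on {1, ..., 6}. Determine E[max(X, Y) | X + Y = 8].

11/2

P(X + Y = 8) = 1/21.
Summing max(X,Y)·P(x,y) over outcomes with X + Y = 8 gives 11/42.
E[max(X, Y) | X + Y = 8] = (11/42) / (1/21) = 11/2.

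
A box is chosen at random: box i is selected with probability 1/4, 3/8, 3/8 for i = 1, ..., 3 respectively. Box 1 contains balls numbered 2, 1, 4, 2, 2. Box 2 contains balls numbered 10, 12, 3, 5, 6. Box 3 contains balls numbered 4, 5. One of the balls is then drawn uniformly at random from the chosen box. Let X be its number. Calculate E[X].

79/16

E[X | box 1] = (2+1+4+2+2)/5 = 11/5.
E[X | box 2] = (10+12+3+5+6)/5 = 36/5.
E[X | box 3] = (4+5)/2 = 9/2.
E[X] = (1/4)·(11/5) + (3/8)·(36/5) + (3/8)·(9/2) = 79/16.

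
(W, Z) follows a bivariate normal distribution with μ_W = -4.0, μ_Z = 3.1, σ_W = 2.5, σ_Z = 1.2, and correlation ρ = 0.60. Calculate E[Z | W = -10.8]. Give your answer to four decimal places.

For a bivariate normal, E[Z | W=x] = μ_Z + ρ·(σ_Z/σ_W)·(x − μ_W).
E[Z | W=-10.8] = 3.1 + (0.60)·(1.2/2.5)·(-10.8 − (-4.0)) = 3.1 + (0.288)·(-6.8) = 1.1416.

1.1416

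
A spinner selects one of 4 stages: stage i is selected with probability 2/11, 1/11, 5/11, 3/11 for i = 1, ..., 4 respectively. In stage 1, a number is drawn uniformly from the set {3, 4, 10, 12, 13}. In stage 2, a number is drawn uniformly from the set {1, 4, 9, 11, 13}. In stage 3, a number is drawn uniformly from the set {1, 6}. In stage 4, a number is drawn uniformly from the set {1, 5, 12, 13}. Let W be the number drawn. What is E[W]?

E[W | stage 1] = (3+4+10+12+13)/5 = 42/5.
E[W | stage 2] = (1+4+9+11+13)/5 = 38/5.
E[W | stage 3] = (1+6)/2 = 7/2.
E[W | stage 4] = (1+5+12+13)/4 = 31/4.
By the law of total expectation,
E[W] = (2/11)·(42/5) + (1/11)·(38/5) + (5/11)·(7/2) + (3/11)·(31/4) = 1303/220.

1303/220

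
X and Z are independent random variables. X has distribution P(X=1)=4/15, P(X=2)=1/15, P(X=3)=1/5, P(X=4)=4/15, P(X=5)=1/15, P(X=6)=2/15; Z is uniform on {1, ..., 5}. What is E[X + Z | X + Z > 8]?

P(X + Z > 8) = 4/25.
Summing (X+Z)·P(x,y) over outcomes with X + Z > 8 gives 23/15.
E[X + Z | X + Z > 8] = (23/15) / (4/25) = 115/12.

115/12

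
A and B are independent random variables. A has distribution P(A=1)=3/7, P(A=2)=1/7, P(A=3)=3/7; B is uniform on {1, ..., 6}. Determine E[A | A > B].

20/7

P(A > B) = 1/6.
Summing A·P(x,y) over outcomes with A > B gives 10/21.
E[A | A > B] = (10/21) / (1/6) = 20/7.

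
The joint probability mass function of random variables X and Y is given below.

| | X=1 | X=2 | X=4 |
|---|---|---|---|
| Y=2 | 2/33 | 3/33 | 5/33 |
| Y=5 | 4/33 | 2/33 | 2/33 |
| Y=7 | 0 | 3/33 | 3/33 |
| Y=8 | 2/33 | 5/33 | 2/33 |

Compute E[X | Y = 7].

P(Y = 7) = 2/11.
Σ X·P over the event = 2·(3/33) + 4·(3/33) = 6/11.
E[X | Y = 7] = (6/11) / (2/11) = 3.

3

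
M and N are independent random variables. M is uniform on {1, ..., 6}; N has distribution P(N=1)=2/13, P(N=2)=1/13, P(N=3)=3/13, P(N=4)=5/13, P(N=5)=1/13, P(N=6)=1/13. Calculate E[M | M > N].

82/17

P(M > N) = 17/39.
Summing M·P(x,y) over outcomes with M > N gives 82/39.
E[M | M > N] = (82/39) / (17/39) = 82/17.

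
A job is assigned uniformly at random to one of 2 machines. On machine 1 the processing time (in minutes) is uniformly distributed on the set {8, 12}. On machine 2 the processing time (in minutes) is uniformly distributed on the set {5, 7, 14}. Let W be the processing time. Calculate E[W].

E[W | machine 1] = (8+12)/2 = 10.
E[W | machine 2] = (5+7+14)/3 = 26/3.
E[W] = (1/2)·(10) + (1/2)·(26/3) = 28/3.

28/3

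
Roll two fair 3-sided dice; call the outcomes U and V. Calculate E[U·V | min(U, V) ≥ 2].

25/4

P(min(U, V) ≥ 2) = 4/9.
Summing UV·P(x,y) over outcomes with min(U, V) ≥ 2 gives 25/9.
E[U·V | min(U, V) ≥ 2] = (25/9) / (4/9) = 25/4.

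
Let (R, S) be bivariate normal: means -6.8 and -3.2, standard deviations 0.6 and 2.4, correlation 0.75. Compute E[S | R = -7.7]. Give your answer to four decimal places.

-5.9000

The regression of S on R has slope ρ·σ_S/σ_R and passes through (μ_R, μ_S).
E[S | R=-7.7] = -3.2 + (0.75)·(2.4/0.6)·(-7.7 − (-6.8)) = -3.2 + (3)·(-0.9) = -5.9000.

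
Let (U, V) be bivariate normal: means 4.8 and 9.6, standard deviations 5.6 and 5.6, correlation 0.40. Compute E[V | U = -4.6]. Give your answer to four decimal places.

5.8400

For a bivariate normal, E[V | U=x] = μ_V + ρ·(σ_V/σ_U)·(x − μ_U).
E[V | U=-4.6] = 9.6 + (0.40)·(5.6/5.6)·(-4.6 − (4.8)) = 9.6 + (0.4)·(-9.4) = 5.8400.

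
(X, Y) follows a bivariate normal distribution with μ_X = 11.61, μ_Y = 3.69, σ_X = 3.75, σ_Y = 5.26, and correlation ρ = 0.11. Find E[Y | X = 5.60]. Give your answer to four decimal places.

The regression of Y on X has slope ρ·σ_Y/σ_X and passes through (μ_X, μ_Y).
E[Y | X=5.60] = 3.69 + (0.11)·(5.26/3.75)·(5.60 − (11.61)) = 3.69 + (0.15429)·(-6.01) = 2.7627.

2.7627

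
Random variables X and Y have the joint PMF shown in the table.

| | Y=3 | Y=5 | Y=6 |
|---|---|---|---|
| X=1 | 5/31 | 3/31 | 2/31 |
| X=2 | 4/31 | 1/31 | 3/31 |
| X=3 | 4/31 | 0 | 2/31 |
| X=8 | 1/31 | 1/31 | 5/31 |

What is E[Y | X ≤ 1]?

P(X ≤ 1) = 10/31.
Σ Y·P over the event = 3·(5/31) + 5·(3/31) + 6·(2/31) = 42/31.
E[Y | X ≤ 1] = (42/31) / (10/31) = 21/5.

21/5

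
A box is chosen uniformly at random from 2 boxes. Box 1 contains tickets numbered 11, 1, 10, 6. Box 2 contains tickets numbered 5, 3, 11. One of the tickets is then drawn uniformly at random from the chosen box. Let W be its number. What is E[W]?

20/3

E[W | box 1] = (11+1+10+6)/4 = 7.
E[W | box 2] = (5+3+11)/3 = 19/3.
E[W] = (1/2)·(7) + (1/2)·(19/3) = 20/3.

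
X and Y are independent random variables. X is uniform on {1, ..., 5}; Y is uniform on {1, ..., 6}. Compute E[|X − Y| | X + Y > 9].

P(X + Y > 9) = 1/10.
Summing |X−Y|·P(x,y) over outcomes with X + Y > 9 gives 1/10.
E[|X − Y| | X + Y > 9] = (1/10) / (1/10) = 1.

1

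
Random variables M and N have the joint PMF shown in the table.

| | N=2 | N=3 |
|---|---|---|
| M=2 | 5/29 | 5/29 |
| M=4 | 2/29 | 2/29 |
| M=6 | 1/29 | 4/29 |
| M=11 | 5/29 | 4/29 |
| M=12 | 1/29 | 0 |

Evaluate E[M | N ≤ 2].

P(N ≤ 2) = 14/29.
Σ M·P over the event = 2·(5/29) + 4·(2/29) + 6·(1/29) + 11·(5/29) + 12·(1/29) = 91/29.
E[M | N ≤ 2] = (91/29) / (14/29) = 13/2.

13/2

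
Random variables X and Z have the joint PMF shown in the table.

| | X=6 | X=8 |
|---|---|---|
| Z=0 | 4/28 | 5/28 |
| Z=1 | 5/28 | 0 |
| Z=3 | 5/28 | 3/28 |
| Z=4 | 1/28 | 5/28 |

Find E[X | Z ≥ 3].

50/7

P(Z ≥ 3) = 1/2.
Summing X·P(X=x,Z=y) over the conditioning event gives 25/7.
E[X | Z ≥ 3] = (25/7) / (1/2) = 50/7.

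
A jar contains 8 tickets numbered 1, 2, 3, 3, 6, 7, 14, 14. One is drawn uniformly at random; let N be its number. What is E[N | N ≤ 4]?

9/4

P(N ≤ 4) = 1/2.
Σ over the event: 1·1/8 + 2·1/8 + 3·1/4 = 9/8.
E[N | N ≤ 4] = (9/8) / (1/2) = 9/4.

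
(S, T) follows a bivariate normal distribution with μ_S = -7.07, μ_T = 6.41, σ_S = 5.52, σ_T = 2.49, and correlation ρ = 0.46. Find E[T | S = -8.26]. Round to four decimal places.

6.1631

E[T | S=x] = μ_T + ρ(σ_T/σ_S)(x − μ_S) for jointly normal variables.
E[T | S=-8.26] = 6.41 + (0.46)·(2.49/5.52)·(-8.26 − (-7.07)) = 6.41 + (0.2075)·(-1.19) = 6.1631.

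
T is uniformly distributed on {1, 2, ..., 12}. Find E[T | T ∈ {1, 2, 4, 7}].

P(T ∈ {1, 2, 4, 7}) = 1/3.
Σ over the event: 1·1/12 + 2·1/12 + 4·1/12 + 7·1/12 = 7/6.
E[T | T ∈ {1, 2, 4, 7}] = (7/6) / (1/3) = 7/2.

7/2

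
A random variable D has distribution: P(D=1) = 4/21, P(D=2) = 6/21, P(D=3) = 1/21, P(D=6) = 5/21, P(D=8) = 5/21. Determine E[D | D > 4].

7

P(D > 4) = 10/21.
Σ over the event: 6·5/21 + 8·5/21 = 10/3.
E[D | D > 4] = (10/3) / (10/21) = 7.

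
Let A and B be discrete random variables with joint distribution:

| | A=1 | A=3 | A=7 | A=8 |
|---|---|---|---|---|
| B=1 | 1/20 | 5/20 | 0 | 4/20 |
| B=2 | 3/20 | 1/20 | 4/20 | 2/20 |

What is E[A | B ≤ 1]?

24/5

P(B ≤ 1) = 1/2.
Σ A·P over the event = 1·(1/20) + 3·(5/20) + 8·(4/20) = 12/5.
E[A | B ≤ 1] = (12/5) / (1/2) = 24/5.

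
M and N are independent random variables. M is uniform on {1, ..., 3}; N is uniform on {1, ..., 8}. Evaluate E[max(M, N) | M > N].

8/3

Outcomes with M > N: (2,1), (3,1), (3,2), each with probability 1/24.
E[max(M, N) | M > N] = (2 + 3 + 3) / 3 = 8/3.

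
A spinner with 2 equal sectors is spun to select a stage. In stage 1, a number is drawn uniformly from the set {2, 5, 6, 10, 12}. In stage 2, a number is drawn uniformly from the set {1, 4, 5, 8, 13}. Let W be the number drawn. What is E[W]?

E[W | stage 1] = (2+5+6+10+12)/5 = 7.
E[W | stage 2] = (1+4+5+8+13)/5 = 31/5.
E[W] = (1/2)·(7) + (1/2)·(31/5) = 33/5.

33/5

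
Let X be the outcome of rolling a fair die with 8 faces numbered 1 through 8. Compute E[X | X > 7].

Given X > 7, X is equally likely to be any of {8}.
E[X | X > 7] = (8) / 1 = 8.

8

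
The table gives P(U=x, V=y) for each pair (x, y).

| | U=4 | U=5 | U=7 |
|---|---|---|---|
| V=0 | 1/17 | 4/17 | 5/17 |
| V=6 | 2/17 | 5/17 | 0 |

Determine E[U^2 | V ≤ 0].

P(V ≤ 0) = 10/17.
Σ U^2·P over the event = 16·(1/17) + 25·(4/17) + 49·(5/17) = 361/17.
E[U^2 | V ≤ 0] = (361/17) / (10/17) = 361/10.

361/10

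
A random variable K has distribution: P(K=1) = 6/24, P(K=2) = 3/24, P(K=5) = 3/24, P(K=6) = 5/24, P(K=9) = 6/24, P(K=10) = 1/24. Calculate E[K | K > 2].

P(K > 2) = 5/8.
Σ over the event: 5·1/8 + 6·5/24 + 9·1/4 + 10·1/24 = 109/24.
E[K | K > 2] = (109/24) / (5/8) = 109/15.

109/15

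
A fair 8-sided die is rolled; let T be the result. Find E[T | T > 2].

11/2

Given T > 2, T is equally likely to be any of {3, 4, 5, 6, 7, 8}.
E[T | T > 2] = (3 + 4 + 5 + 6 + 7 + 8) / 6 = 11/2.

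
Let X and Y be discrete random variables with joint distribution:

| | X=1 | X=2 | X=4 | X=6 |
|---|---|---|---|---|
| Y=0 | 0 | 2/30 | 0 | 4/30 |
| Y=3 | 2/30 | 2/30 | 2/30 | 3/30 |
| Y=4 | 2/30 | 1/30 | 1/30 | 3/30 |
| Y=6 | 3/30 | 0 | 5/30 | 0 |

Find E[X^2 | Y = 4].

P(Y = 4) = 7/30.
Summing X^2·P(X=x,Y=y) over the conditioning event gives 13/3.
E[X^2 | Y = 4] = (13/3) / (7/30) = 130/7.

130/7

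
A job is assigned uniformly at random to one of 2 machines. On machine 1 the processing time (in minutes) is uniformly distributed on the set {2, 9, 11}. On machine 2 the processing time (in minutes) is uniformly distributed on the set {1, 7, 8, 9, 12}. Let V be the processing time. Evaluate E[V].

E[V | machine 1] = (2+9+11)/3 = 22/3.
E[V | machine 2] = (1+7+8+9+12)/5 = 37/5.
By the law of total expectation,
E[V] = (1/2)·(22/3) + (1/2)·(37/5) = 221/30.

221/30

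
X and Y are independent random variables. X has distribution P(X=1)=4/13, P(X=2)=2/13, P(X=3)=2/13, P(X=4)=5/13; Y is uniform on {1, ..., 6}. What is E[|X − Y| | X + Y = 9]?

P(X + Y = 9) = 7/78.
Summing |X−Y|·P(x,y) over outcomes with X + Y = 9 gives 11/78.
E[|X − Y| | X + Y = 9] = (11/78) / (7/78) = 11/7.

11/7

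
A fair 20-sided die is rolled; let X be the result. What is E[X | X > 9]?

Given X > 9, X is equally likely to be any of {10, 11, 12, 13, 14, 15, 16, 17, 18, 19, 20}.
E[X | X > 9] = (10 + 11 + 12 + 13 + 14 + 15 + 16 + 17 + 18 + 19 + 20) / 11 = 15.

15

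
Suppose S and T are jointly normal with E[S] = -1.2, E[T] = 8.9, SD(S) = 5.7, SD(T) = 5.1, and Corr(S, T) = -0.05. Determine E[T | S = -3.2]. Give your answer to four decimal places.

8.9895

The regression of T on S has slope ρ·σ_T/σ_S and passes through (μ_S, μ_T).
E[T | S=-3.2] = 8.9 + (-0.05)·(5.1/5.7)·(-3.2 − (-1.2)) = 8.9 + (-0.044737)·(-2) = 8.9895.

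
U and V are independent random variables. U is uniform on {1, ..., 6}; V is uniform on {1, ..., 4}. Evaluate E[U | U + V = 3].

P(U + V = 3) = 1/12.
Summing U·P(x,y) over outcomes with U + V = 3 gives 1/8.
E[U | U + V = 3] = (1/8) / (1/12) = 3/2.

3/2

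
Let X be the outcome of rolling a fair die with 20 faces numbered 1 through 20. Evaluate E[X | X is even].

11

Given X is even, X is equally likely to be any of {2, 4, 6, 8, 10, 12, 14, 16, 18, 20}.
E[X | X is even] = (2 + 4 + 6 + 8 + 10 + 12 + 14 + 16 + 18 + 20) / 10 = 11.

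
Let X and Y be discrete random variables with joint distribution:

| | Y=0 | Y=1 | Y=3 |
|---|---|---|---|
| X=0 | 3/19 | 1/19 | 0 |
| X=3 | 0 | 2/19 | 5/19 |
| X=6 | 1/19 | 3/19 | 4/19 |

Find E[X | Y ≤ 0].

3/2

P(Y ≤ 0) = 4/19.
Σ X·P over the event = 0·(3/19) + 6·(1/19) = 6/19.
E[X | Y ≤ 0] = (6/19) / (4/19) = 3/2.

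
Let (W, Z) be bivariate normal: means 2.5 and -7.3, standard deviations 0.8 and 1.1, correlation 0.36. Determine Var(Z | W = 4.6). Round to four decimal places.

1.0532

The conditional variance in a bivariate normal is σ_Z²(1 − ρ²), independent of x.
Var(Z | W=4.6) = (1.1)²·(1 − (0.36)²) = 1.21·0.8704 = 1.0532.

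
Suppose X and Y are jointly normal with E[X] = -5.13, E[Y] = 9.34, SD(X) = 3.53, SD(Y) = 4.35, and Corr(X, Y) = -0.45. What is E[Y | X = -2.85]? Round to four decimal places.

The regression of Y on X has slope ρ·σ_Y/σ_X and passes through (μ_X, μ_Y).
E[Y | X=-2.85] = 9.34 + (-0.45)·(4.35/3.53)·(-2.85 − (-5.13)) = 9.34 + (-0.55453)·(2.28) = 8.0757.

8.0757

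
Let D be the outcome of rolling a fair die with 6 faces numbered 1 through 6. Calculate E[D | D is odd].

Given D is odd, D is equally likely to be any of {1, 3, 5}.
E[D | D is odd] = (1 + 3 + 5) / 3 = 3.

3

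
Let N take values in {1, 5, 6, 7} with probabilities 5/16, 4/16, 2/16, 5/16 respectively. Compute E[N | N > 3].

P(N > 3) = 11/16.
Σ over the event: 5·1/4 + 6·1/8 + 7·5/16 = 67/16.
E[N | N > 3] = (67/16) / (11/16) = 67/11.

67/11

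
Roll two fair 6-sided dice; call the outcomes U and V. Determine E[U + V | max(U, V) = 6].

P(max(U, V) = 6) = 11/36.
Summing (U+V)·P(x,y) over outcomes with max(U, V) = 6 gives 17/6.
E[U + V | max(U, V) = 6] = (17/6) / (11/36) = 102/11.

102/11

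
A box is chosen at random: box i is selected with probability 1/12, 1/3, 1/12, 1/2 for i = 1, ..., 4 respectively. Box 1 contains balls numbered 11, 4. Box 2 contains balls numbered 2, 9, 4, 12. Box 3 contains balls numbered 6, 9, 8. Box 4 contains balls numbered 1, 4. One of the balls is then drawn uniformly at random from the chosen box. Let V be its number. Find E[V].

343/72

E[V | box 1] = (11+4)/2 = 15/2.
E[V | box 2] = (2+9+4+12)/4 = 27/4.
E[V | box 3] = (6+9+8)/3 = 23/3.
E[V | box 4] = (1+4)/2 = 5/2.
E[V] = (1/12)·(15/2) + (1/3)·(27/4) + (1/12)·(23/3) + (1/2)·(5/2) = 343/72.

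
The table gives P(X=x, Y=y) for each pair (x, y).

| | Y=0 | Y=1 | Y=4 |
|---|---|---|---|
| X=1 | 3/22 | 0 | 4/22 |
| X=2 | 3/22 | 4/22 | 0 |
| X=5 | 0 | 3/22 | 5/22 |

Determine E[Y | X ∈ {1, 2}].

P(X ∈ {1, 2}) = 7/11.
Σ Y·P over the event = 0·(3/22) + 4·(4/22) + 0·(3/22) + 1·(4/22) = 10/11.
E[Y | X ∈ {1, 2}] = (10/11) / (7/11) = 10/7.

10/7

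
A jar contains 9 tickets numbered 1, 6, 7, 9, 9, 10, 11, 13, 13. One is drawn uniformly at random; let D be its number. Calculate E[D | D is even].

8

P(D is even) = 2/9.
Σ over the event: 6·1/9 + 10·1/9 = 16/9.
E[D | D is even] = (16/9) / (2/9) = 8.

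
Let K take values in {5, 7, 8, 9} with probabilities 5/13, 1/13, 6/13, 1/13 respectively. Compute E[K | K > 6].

8

P(K > 6) = 8/13.
Σ over the event: 7·1/13 + 8·6/13 + 9·1/13 = 64/13.
E[K | K > 6] = (64/13) / (8/13) = 8.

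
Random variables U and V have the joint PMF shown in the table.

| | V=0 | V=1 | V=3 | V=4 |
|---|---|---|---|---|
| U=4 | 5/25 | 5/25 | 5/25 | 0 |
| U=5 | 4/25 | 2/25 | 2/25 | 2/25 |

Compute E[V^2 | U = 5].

P(U = 5) = 2/5.
Summing V^2·P(U=x,V=y) over the conditioning event gives 52/25.
E[V^2 | U = 5] = (52/25) / (2/5) = 26/5.

26/5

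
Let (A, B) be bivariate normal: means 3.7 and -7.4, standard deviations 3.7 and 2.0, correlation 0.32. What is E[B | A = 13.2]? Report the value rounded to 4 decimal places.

-5.7568

The regression of B on A has slope ρ·σ_B/σ_A and passes through (μ_A, μ_B).
E[B | A=13.2] = -7.4 + (0.32)·(2.0/3.7)·(13.2 − (3.7)) = -7.4 + (0.17297)·(9.5) = -5.7568.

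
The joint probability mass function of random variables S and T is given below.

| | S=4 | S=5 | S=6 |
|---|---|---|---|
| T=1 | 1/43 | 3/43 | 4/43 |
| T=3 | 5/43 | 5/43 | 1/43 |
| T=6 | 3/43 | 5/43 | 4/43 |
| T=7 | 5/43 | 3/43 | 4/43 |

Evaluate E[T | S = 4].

69/14

P(S = 4) = 14/43.
Σ T·P over the event = 1·(1/43) + 3·(5/43) + 6·(3/43) + 7·(5/43) = 69/43.
E[T | S = 4] = (69/43) / (14/43) = 69/14.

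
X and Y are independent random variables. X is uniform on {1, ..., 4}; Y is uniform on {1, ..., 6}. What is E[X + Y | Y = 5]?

Outcomes with Y = 5: (1,5), (2,5), (3,5), (4,5), each with probability 1/24.
E[X + Y | Y = 5] = (6 + 7 + 8 + 9) / 4 = 15/2.

15/2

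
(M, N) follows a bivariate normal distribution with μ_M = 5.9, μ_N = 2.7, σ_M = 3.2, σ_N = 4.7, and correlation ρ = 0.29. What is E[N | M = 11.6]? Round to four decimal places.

5.1278

The regression of N on M has slope ρ·σ_N/σ_M and passes through (μ_M, μ_N).
E[N | M=11.6] = 2.7 + (0.29)·(4.7/3.2)·(11.6 − (5.9)) = 2.7 + (0.425938)·(5.7) = 5.1278.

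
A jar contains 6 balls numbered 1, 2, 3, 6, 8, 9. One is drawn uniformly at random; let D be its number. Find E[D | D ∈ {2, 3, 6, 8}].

19/4

P(D ∈ {2, 3, 6, 8}) = 2/3.
Σ over the event: 2·1/6 + 3·1/6 + 6·1/6 + 8·1/6 = 19/6.
E[D | D ∈ {2, 3, 6, 8}] = (19/6) / (2/3) = 19/4.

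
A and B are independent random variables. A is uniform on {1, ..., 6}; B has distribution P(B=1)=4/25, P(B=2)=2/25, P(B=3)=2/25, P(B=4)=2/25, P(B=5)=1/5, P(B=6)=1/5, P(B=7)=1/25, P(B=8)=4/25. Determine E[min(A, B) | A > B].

P(A > B) = 43/150.
Summing min(A,B)·P(x,y) over outcomes with A > B gives 19/30.
E[min(A, B) | A > B] = (19/30) / (43/150) = 95/43.

95/43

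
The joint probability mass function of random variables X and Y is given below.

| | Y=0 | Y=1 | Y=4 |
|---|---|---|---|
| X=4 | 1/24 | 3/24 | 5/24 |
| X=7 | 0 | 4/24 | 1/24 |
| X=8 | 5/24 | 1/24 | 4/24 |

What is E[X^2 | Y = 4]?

77/2

P(Y = 4) = 5/12.
Σ X^2·P over the event = 16·(5/24) + 49·(1/24) + 64·(4/24) = 385/24.
E[X^2 | Y = 4] = (385/24) / (5/12) = 77/2.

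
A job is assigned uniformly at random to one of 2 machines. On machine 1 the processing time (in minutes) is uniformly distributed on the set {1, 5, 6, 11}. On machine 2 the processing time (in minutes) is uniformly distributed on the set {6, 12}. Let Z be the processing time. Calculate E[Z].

59/8

E[Z | machine 1] = (1+5+6+11)/4 = 23/4.
E[Z | machine 2] = (6+12)/2 = 9.
E[Z] = (1/2)·(23/4) + (1/2)·(9) = 59/8.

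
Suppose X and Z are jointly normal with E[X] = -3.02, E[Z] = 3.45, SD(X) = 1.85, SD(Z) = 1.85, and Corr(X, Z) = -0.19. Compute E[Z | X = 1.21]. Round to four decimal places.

2.6463

For a bivariate normal, E[Z | X=x] = μ_Z + ρ·(σ_Z/σ_X)·(x − μ_X).
E[Z | X=1.21] = 3.45 + (-0.19)·(1.85/1.85)·(1.21 − (-3.02)) = 3.45 + (-0.19)·(4.23) = 2.6463.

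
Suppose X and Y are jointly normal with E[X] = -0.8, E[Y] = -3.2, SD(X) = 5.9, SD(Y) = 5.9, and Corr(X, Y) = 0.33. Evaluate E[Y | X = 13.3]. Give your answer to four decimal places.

1.4530

For a bivariate normal, E[Y | X=x] = μ_Y + ρ·(σ_Y/σ_X)·(x − μ_X).
E[Y | X=13.3] = -3.2 + (0.33)·(5.9/5.9)·(13.3 − (-0.8)) = -3.2 + (0.33)·(14.1) = 1.4530.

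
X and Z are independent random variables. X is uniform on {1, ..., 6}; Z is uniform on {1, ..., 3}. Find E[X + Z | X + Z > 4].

79/12

P(X + Z > 4) = 2/3.
Summing (X+Z)·P(x,y) over outcomes with X + Z > 4 gives 79/18.
E[X + Z | X + Z > 4] = (79/18) / (2/3) = 79/12.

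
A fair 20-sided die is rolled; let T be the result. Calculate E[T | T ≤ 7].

Given T ≤ 7, T is equally likely to be any of {1, 2, 3, 4, 5, 6, 7}.
E[T | T ≤ 7] = (1 + 2 + 3 + 4 + 5 + 6 + 7) / 7 = 4.

4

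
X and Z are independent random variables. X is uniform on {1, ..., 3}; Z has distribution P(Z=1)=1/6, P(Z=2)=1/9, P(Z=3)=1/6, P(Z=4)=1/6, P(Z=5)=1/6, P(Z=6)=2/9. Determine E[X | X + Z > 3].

P(X + Z > 3) = 23/27.
Summing X·P(x,y) over outcomes with X + Z > 3 gives 97/54.
E[X | X + Z > 3] = (97/54) / (23/27) = 97/46.

97/46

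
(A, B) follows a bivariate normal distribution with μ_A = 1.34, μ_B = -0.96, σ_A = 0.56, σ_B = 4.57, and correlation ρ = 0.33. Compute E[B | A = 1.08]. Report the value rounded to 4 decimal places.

-1.6602

For a bivariate normal, E[B | A=x] = μ_B + ρ·(σ_B/σ_A)·(x − μ_A).
E[B | A=1.08] = -0.96 + (0.33)·(4.57/0.56)·(1.08 − (1.34)) = -0.96 + (2.693)·(-0.26) = -1.6602.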